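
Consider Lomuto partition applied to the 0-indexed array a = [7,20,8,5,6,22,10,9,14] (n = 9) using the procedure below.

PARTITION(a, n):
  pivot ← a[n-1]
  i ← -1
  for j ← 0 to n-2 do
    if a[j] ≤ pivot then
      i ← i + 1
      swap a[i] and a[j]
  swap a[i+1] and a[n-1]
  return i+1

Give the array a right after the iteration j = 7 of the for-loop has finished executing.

[7,8,5,6,10,9,20,22,14]

pivot = a[8] = 14; i = -1
j=0: a[0]=7 ≤ 14 → i=0, swap a[0],a[0] (no change) → [7,20,8,5,6,22,10,9,14]
j=1: a[1]=20 > 14 → no swap
j=2: a[2]=8 ≤ 14 → i=1, swap a[1],a[2] → [7,8,20,5,6,22,10,9,14]
j=3: a[3]=5 ≤ 14 → i=2, swap a[2],a[3] → [7,8,5,20,6,22,10,9,14]
j=4: a[4]=6 ≤ 14 → i=3, swap a[3],a[4] → [7,8,5,6,20,22,10,9,14]
j=5: a[5]=22 > 14 → no swap
j=6: a[6]=10 ≤ 14 → i=4, swap a[4],a[6] → [7,8,5,6,10,22,20,9,14]
j=7: a[7]=9 ≤ 14 → i=5, swap a[5],a[7] → [7,8,5,6,10,9,20,22,14]
(after j=7) a = [7,8,5,6,10,9,20,22,14]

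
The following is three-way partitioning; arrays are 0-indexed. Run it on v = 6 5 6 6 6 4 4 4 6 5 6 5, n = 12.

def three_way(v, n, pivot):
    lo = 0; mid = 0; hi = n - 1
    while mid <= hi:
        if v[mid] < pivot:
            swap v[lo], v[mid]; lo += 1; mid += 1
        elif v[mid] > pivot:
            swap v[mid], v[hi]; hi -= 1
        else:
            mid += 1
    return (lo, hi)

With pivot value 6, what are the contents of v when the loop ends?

pivot = 6; lo=0, mid=0, hi=11
v[mid]=6=6: mid=1
v[mid]=5<6: swap v[0],v[1]; lo=1,mid=2 → 5 6 6 6 6 4 4 4 6 5 6 5
v[mid]=6=6: mid=3
v[mid]=6=6: mid=4
v[mid]=6=6: mid=5
v[mid]=4<6: swap v[1],v[5]; lo=2,mid=6 → 5 4 6 6 6 6 4 4 6 5 6 5
v[mid]=4<6: swap v[2],v[6]; lo=3,mid=7 → 5 4 4 6 6 6 6 4 6 5 6 5
v[mid]=4<6: swap v[3],v[7]; lo=4,mid=8 → 5 4 4 4 6 6 6 6 6 5 6 5
v[mid]=6=6: mid=9
v[mid]=5<6: swap v[4],v[9]; lo=5,mid=10 → 5 4 4 4 5 6 6 6 6 6 6 5
v[mid]=6=6: mid=11
v[mid]=5<6: swap v[5],v[11]; lo=6,mid=12 → 5 4 4 4 5 5 6 6 6 6 6 6
end: lo=6, hi=11; v = 5 4 4 4 5 5 6 6 6 6 6 6

5 4 4 4 5 5 6 6 6 6 6 6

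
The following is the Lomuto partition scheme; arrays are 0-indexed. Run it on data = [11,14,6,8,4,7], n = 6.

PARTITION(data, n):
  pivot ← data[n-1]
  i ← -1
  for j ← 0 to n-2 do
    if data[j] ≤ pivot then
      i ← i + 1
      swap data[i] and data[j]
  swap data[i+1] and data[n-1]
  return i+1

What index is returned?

2

pivot=7, i=-1
j=0: 11>7, skip
j=1: 14>7, skip
j=2: 6≤7, i=0, swap(0,2) ⇒ [6,14,11,8,4,7]
j=3: 8>7, skip
j=4: 4≤7, i=1, swap(1,4) ⇒ [6,4,11,8,14,7]
swap(2,5) ⇒ [6,4,7,8,14,11]; return 2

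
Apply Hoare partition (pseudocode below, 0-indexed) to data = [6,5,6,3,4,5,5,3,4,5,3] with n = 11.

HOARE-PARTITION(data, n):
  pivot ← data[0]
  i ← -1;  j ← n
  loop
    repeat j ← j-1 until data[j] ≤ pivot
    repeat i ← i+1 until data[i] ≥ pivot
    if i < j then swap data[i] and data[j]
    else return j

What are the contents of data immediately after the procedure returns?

pivot=6
j stops at 10 (3), i stops at 0 (6); swap ⇒ [3,5,6,3,4,5,5,3,4,5,6]
j stops at 9 (5), i stops at 2 (6); swap ⇒ [3,5,5,3,4,5,5,3,4,6,6]
j stops at 8, i stops at 9; i≥j ⇒ return 8. data=[3,5,5,3,4,5,5,3,4,6,6]

[3,5,5,3,4,5,5,3,4,6,6]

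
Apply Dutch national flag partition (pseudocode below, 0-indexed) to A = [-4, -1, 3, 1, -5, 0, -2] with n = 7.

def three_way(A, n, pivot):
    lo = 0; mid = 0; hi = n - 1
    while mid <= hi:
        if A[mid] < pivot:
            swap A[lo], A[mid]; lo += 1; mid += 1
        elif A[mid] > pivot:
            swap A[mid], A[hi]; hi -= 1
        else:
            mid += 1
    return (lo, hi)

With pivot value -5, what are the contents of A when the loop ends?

pivot = -5; lo=0, mid=0, hi=6
A[mid]=-4>-5: swap A[0],A[6]; hi=5 → [-2, -1, 3, 1, -5, 0, -4]
A[mid]=-2>-5: swap A[0],A[5]; hi=4 → [0, -1, 3, 1, -5, -2, -4]
A[mid]=0>-5: swap A[0],A[4]; hi=3 → [-5, -1, 3, 1, 0, -2, -4]
A[mid]=-5=-5: mid=1
A[mid]=-1>-5: swap A[1],A[3]; hi=2 → [-5, 1, 3, -1, 0, -2, -4]
A[mid]=1>-5: swap A[1],A[2]; hi=1 → [-5, 3, 1, -1, 0, -2, -4]
A[mid]=3>-5: swap A[1],A[1]; hi=0 → [-5, 3, 1, -1, 0, -2, -4]
end: lo=0, hi=0; A = [-5, 3, 1, -1, 0, -2, -4]

[-5, 3, 1, -1, 0, -2, -4]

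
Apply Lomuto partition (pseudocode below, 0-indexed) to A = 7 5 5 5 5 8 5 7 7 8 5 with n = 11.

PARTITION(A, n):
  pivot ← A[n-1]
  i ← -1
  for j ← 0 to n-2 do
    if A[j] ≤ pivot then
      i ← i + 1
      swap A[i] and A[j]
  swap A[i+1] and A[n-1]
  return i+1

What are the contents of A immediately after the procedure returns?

5 5 5 5 5 5 7 7 7 8 8

pivot = A[10] = 5; i = -1
j=0: A[0]=7 > 5 → no swap
j=1: A[1]=5 ≤ 5 → i=0, swap A[0],A[1] → 5 7 5 5 5 8 5 7 7 8 5
j=2: A[2]=5 ≤ 5 → i=1, swap A[1],A[2] → 5 5 7 5 5 8 5 7 7 8 5
j=3: A[3]=5 ≤ 5 → i=2, swap A[2],A[3] → 5 5 5 7 5 8 5 7 7 8 5
j=4: A[4]=5 ≤ 5 → i=3, swap A[3],A[4] → 5 5 5 5 7 8 5 7 7 8 5
j=5: A[5]=8 > 5 → no swap
j=6: A[6]=5 ≤ 5 → i=4, swap A[4],A[6] → 5 5 5 5 5 8 7 7 7 8 5
j=7: A[7]=7 > 5 → no swap
j=8: A[8]=7 > 5 → no swap
j=9: A[9]=8 > 5 → no swap
final swap A[5],A[10] → 5 5 5 5 5 5 7 7 7 8 8; return 5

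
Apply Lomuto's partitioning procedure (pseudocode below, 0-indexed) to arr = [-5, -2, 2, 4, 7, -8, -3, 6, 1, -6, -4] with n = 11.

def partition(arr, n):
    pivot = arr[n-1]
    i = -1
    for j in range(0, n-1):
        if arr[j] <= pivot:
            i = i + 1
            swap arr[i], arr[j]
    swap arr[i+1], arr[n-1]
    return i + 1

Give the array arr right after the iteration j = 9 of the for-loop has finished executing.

[-5, -8, -6, 4, 7, -2, -3, 6, 1, 2, -4]

pivot = arr[10] = -4; i = -1
j=0: arr[0]=-5 ≤ -4 → i=0, swap arr[0],arr[0] (no change) → [-5, -2, 2, 4, 7, -8, -3, 6, 1, -6, -4]
j=1: arr[1]=-2 > -4 → no swap
j=2: arr[2]=2 > -4 → no swap
j=3: arr[3]=4 > -4 → no swap
j=4: arr[4]=7 > -4 → no swap
j=5: arr[5]=-8 ≤ -4 → i=1, swap arr[1],arr[5] → [-5, -8, 2, 4, 7, -2, -3, 6, 1, -6, -4]
j=6: arr[6]=-3 > -4 → no swap
j=7: arr[7]=6 > -4 → no swap
j=8: arr[8]=1 > -4 → no swap
j=9: arr[9]=-6 ≤ -4 → i=2, swap arr[2],arr[9] → [-5, -8, -6, 4, 7, -2, -3, 6, 1, 2, -4]
(after j=9) arr = [-5, -8, -6, 4, 7, -2, -3, 6, 1, 2, -4]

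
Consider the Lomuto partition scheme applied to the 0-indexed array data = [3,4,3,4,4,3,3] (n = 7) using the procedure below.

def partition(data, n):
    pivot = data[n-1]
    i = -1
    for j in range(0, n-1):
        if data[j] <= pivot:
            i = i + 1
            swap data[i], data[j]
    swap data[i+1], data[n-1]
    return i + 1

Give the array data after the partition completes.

[3,3,3,3,4,4,4]

pivot = data[6] = 3; i = -1
j=0: data[0]=3 ≤ 3 → i=0, swap data[0],data[0] (no change) → [3,4,3,4,4,3,3]
j=1: data[1]=4 > 3 → no swap
j=2: data[2]=3 ≤ 3 → i=1, swap data[1],data[2] → [3,3,4,4,4,3,3]
j=3: data[3]=4 > 3 → no swap
j=4: data[4]=4 > 3 → no swap
j=5: data[5]=3 ≤ 3 → i=2, swap data[2],data[5] → [3,3,3,4,4,4,3]
final swap data[3],data[6] → [3,3,3,3,4,4,4]; return 3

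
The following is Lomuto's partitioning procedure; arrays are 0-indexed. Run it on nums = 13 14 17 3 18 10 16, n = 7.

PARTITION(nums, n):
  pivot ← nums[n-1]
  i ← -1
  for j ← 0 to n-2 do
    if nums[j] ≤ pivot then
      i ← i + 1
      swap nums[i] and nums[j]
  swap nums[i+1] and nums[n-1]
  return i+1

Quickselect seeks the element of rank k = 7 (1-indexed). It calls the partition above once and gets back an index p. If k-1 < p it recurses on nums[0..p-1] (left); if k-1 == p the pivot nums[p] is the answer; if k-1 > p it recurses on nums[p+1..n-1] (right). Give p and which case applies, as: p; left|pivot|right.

pivot=16, i=-1
j=0: 13≤16, i=0, swap(0,0) ⇒ 13 14 17 3 18 10 16
j=1: 14≤16, i=1, swap(1,1) ⇒ 13 14 17 3 18 10 16
j=2: 17>16, skip
j=3: 3≤16, i=2, swap(2,3) ⇒ 13 14 3 17 18 10 16
j=4: 18>16, skip
j=5: 10≤16, i=3, swap(3,5) ⇒ 13 14 3 10 18 17 16
swap(4,6) ⇒ 13 14 3 10 16 17 18; return 4
p = 4; k-1 = 6 > 4 ⇒ right

4; right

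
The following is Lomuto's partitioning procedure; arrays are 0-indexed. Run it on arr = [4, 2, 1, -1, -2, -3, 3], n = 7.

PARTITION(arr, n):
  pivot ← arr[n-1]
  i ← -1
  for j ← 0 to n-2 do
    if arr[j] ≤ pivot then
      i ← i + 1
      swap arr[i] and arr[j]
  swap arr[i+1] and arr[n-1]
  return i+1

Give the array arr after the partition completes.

[2, 1, -1, -2, -3, 3, 4]

pivot = arr[6] = 3; i = -1
j=0: arr[0]=4 > 3 → no swap
j=1: arr[1]=2 ≤ 3 → i=0, swap arr[0],arr[1] → [2, 4, 1, -1, -2, -3, 3]
j=2: arr[2]=1 ≤ 3 → i=1, swap arr[1],arr[2] → [2, 1, 4, -1, -2, -3, 3]
j=3: arr[3]=-1 ≤ 3 → i=2, swap arr[2],arr[3] → [2, 1, -1, 4, -2, -3, 3]
j=4: arr[4]=-2 ≤ 3 → i=3, swap arr[3],arr[4] → [2, 1, -1, -2, 4, -3, 3]
j=5: arr[5]=-3 ≤ 3 → i=4, swap arr[4],arr[5] → [2, 1, -1, -2, -3, 4, 3]
final swap arr[5],arr[6] → [2, 1, -1, -2, -3, 3, 4]; return 5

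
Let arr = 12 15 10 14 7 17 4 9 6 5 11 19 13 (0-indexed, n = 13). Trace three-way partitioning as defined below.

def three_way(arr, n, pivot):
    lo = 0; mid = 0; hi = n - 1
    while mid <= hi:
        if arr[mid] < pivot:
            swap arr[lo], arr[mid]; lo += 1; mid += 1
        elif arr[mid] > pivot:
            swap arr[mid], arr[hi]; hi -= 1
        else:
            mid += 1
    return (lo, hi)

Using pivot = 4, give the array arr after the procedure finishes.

4 10 14 7 17 15 9 6 5 11 19 13 12

lo=0 mid=0 hi=12
12>4: swap(0,12), hi=11 ⇒ 13 15 10 14 7 17 4 9 6 5 11 19 12
13>4: swap(0,11), hi=10 ⇒ 19 15 10 14 7 17 4 9 6 5 11 13 12
19>4: swap(0,10), hi=9 ⇒ 11 15 10 14 7 17 4 9 6 5 19 13 12
11>4: swap(0,9), hi=8 ⇒ 5 15 10 14 7 17 4 9 6 11 19 13 12
5>4: swap(0,8), hi=7 ⇒ 6 15 10 14 7 17 4 9 5 11 19 13 12
6>4: swap(0,7), hi=6 ⇒ 9 15 10 14 7 17 4 6 5 11 19 13 12
9>4: swap(0,6), hi=5 ⇒ 4 15 10 14 7 17 9 6 5 11 19 13 12
4=4: mid=1
15>4: swap(1,5), hi=4 ⇒ 4 17 10 14 7 15 9 6 5 11 19 13 12
17>4: swap(1,4), hi=3 ⇒ 4 7 10 14 17 15 9 6 5 11 19 13 12
7>4: swap(1,3), hi=2 ⇒ 4 14 10 7 17 15 9 6 5 11 19 13 12
14>4: swap(1,2), hi=1 ⇒ 4 10 14 7 17 15 9 6 5 11 19 13 12
10>4: swap(1,1), hi=0 ⇒ 4 10 14 7 17 15 9 6 5 11 19 13 12
done. lo=0 hi=0; arr=4 10 14 7 17 15 9 6 5 11 19 13 12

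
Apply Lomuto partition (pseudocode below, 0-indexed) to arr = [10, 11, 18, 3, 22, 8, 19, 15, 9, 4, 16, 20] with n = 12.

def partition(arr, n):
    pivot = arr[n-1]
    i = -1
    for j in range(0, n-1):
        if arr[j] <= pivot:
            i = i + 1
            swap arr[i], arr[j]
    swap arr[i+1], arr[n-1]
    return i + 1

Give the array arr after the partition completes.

[10, 11, 18, 3, 8, 19, 15, 9, 4, 16, 20, 22]

pivot = arr[11] = 20; i = -1
j=0: arr[0]=10 ≤ 20 → i=0, swap arr[0],arr[0] (no change) → [10, 11, 18, 3, 22, 8, 19, 15, 9, 4, 16, 20]
j=1: arr[1]=11 ≤ 20 → i=1, swap arr[1],arr[1] (no change) → [10, 11, 18, 3, 22, 8, 19, 15, 9, 4, 16, 20]
j=2: arr[2]=18 ≤ 20 → i=2, swap arr[2],arr[2] (no change) → [10, 11, 18, 3, 22, 8, 19, 15, 9, 4, 16, 20]
j=3: arr[3]=3 ≤ 20 → i=3, swap arr[3],arr[3] (no change) → [10, 11, 18, 3, 22, 8, 19, 15, 9, 4, 16, 20]
j=4: arr[4]=22 > 20 → no swap
j=5: arr[5]=8 ≤ 20 → i=4, swap arr[4],arr[5] → [10, 11, 18, 3, 8, 22, 19, 15, 9, 4, 16, 20]
j=6: arr[6]=19 ≤ 20 → i=5, swap arr[5],arr[6] → [10, 11, 18, 3, 8, 19, 22, 15, 9, 4, 16, 20]
j=7: arr[7]=15 ≤ 20 → i=6, swap arr[6],arr[7] → [10, 11, 18, 3, 8, 19, 15, 22, 9, 4, 16, 20]
j=8: arr[8]=9 ≤ 20 → i=7, swap arr[7],arr[8] → [10, 11, 18, 3, 8, 19, 15, 9, 22, 4, 16, 20]
j=9: arr[9]=4 ≤ 20 → i=8, swap arr[8],arr[9] → [10, 11, 18, 3, 8, 19, 15, 9, 4, 22, 16, 20]
j=10: arr[10]=16 ≤ 20 → i=9, swap arr[9],arr[10] → [10, 11, 18, 3, 8, 19, 15, 9, 4, 16, 22, 20]
final swap arr[10],arr[11] → [10, 11, 18, 3, 8, 19, 15, 9, 4, 16, 20, 22]; return 10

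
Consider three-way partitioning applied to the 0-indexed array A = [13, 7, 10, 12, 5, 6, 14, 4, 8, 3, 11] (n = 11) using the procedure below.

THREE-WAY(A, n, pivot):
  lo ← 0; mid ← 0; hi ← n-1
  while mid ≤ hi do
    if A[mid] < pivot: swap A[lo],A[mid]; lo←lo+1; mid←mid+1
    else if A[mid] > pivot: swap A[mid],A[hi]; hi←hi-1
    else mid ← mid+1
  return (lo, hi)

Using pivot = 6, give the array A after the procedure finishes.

pivot = 6; lo=0, mid=0, hi=10
A[mid]=13>6: swap A[0],A[10]; hi=9 → [11, 7, 10, 12, 5, 6, 14, 4, 8, 3, 13]
A[mid]=11>6: swap A[0],A[9]; hi=8 → [3, 7, 10, 12, 5, 6, 14, 4, 8, 11, 13]
A[mid]=3<6: swap A[0],A[0]; lo=1,mid=1 → [3, 7, 10, 12, 5, 6, 14, 4, 8, 11, 13]
A[mid]=7>6: swap A[1],A[8]; hi=7 → [3, 8, 10, 12, 5, 6, 14, 4, 7, 11, 13]
A[mid]=8>6: swap A[1],A[7]; hi=6 → [3, 4, 10, 12, 5, 6, 14, 8, 7, 11, 13]
A[mid]=4<6: swap A[1],A[1]; lo=2,mid=2 → [3, 4, 10, 12, 5, 6, 14, 8, 7, 11, 13]
A[mid]=10>6: swap A[2],A[6]; hi=5 → [3, 4, 14, 12, 5, 6, 10, 8, 7, 11, 13]
A[mid]=14>6: swap A[2],A[5]; hi=4 → [3, 4, 6, 12, 5, 14, 10, 8, 7, 11, 13]
A[mid]=6=6: mid=3
A[mid]=12>6: swap A[3],A[4]; hi=3 → [3, 4, 6, 5, 12, 14, 10, 8, 7, 11, 13]
A[mid]=5<6: swap A[2],A[3]; lo=3,mid=4 → [3, 4, 5, 6, 12, 14, 10, 8, 7, 11, 13]
end: lo=3, hi=3; A = [3, 4, 5, 6, 12, 14, 10, 8, 7, 11, 13]

[3, 4, 5, 6, 12, 14, 10, 8, 7, 11, 13]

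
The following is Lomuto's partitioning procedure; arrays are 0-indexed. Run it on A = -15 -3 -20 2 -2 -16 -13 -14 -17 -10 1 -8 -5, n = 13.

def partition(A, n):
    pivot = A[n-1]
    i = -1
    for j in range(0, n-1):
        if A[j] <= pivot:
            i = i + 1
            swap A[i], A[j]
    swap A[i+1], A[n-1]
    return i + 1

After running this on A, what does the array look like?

-15 -20 -16 -13 -14 -17 -10 -8 -5 2 1 -2 -3

pivot = A[12] = -5; i = -1
j=0: A[0]=-15 ≤ -5 → i=0, swap A[0],A[0] (no change) → -15 -3 -20 2 -2 -16 -13 -14 -17 -10 1 -8 -5
j=1: A[1]=-3 > -5 → no swap
j=2: A[2]=-20 ≤ -5 → i=1, swap A[1],A[2] → -15 -20 -3 2 -2 -16 -13 -14 -17 -10 1 -8 -5
j=3: A[3]=2 > -5 → no swap
j=4: A[4]=-2 > -5 → no swap
j=5: A[5]=-16 ≤ -5 → i=2, swap A[2],A[5] → -15 -20 -16 2 -2 -3 -13 -14 -17 -10 1 -8 -5
j=6: A[6]=-13 ≤ -5 → i=3, swap A[3],A[6] → -15 -20 -16 -13 -2 -3 2 -14 -17 -10 1 -8 -5
j=7: A[7]=-14 ≤ -5 → i=4, swap A[4],A[7] → -15 -20 -16 -13 -14 -3 2 -2 -17 -10 1 -8 -5
j=8: A[8]=-17 ≤ -5 → i=5, swap A[5],A[8] → -15 -20 -16 -13 -14 -17 2 -2 -3 -10 1 -8 -5
j=9: A[9]=-10 ≤ -5 → i=6, swap A[6],A[9] → -15 -20 -16 -13 -14 -17 -10 -2 -3 2 1 -8 -5
j=10: A[10]=1 > -5 → no swap
j=11: A[11]=-8 ≤ -5 → i=7, swap A[7],A[11] → -15 -20 -16 -13 -14 -17 -10 -8 -3 2 1 -2 -5
final swap A[8],A[12] → -15 -20 -16 -13 -14 -17 -10 -8 -5 2 1 -2 -3; return 8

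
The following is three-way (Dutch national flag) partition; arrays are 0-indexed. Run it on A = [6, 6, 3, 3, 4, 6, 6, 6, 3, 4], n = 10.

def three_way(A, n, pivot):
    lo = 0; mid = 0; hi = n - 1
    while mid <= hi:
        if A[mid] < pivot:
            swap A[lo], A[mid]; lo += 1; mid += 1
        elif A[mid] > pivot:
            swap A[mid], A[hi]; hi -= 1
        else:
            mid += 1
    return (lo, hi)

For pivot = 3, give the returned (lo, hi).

(0, 2)

pivot = 3; lo=0, mid=0, hi=9
A[mid]=6>3: swap A[0],A[9]; hi=8 → [4, 6, 3, 3, 4, 6, 6, 6, 3, 6]
A[mid]=4>3: swap A[0],A[8]; hi=7 → [3, 6, 3, 3, 4, 6, 6, 6, 4, 6]
A[mid]=3=3: mid=1
A[mid]=6>3: swap A[1],A[7]; hi=6 → [3, 6, 3, 3, 4, 6, 6, 6, 4, 6]
A[mid]=6>3: swap A[1],A[6]; hi=5 → [3, 6, 3, 3, 4, 6, 6, 6, 4, 6]
A[mid]=6>3: swap A[1],A[5]; hi=4 → [3, 6, 3, 3, 4, 6, 6, 6, 4, 6]
A[mid]=6>3: swap A[1],A[4]; hi=3 → [3, 4, 3, 3, 6, 6, 6, 6, 4, 6]
A[mid]=4>3: swap A[1],A[3]; hi=2 → [3, 3, 3, 4, 6, 6, 6, 6, 4, 6]
A[mid]=3=3: mid=2
A[mid]=3=3: mid=3
end: lo=0, hi=2; A = [3, 3, 3, 4, 6, 6, 6, 6, 4, 6]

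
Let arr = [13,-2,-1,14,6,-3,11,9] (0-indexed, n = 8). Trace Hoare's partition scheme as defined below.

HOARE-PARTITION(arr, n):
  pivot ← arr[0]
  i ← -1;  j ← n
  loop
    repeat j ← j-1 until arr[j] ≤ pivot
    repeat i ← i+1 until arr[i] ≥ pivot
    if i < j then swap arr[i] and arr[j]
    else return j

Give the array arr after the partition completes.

pivot = arr[0] = 13; i = -1, j = 8
j→7 (arr[7]=9≤13), i→0 (arr[0]=13≥13); i<j, swap → [9,-2,-1,14,6,-3,11,13]
j→6 (arr[6]=11≤13), i→3 (arr[3]=14≥13); i<j, swap → [9,-2,-1,11,6,-3,14,13]
j→5, i→6; i≥j, return j=5. arr = [9,-2,-1,11,6,-3,14,13]

[9,-2,-1,11,6,-3,14,13]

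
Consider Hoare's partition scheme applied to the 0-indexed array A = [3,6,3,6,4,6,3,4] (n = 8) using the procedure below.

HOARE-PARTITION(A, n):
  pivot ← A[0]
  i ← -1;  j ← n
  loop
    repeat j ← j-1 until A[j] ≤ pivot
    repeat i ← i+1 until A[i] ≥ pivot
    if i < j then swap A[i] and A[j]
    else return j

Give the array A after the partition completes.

pivot = A[0] = 3; i = -1, j = 8
j→6 (A[6]=3≤3), i→0 (A[0]=3≥3); i<j, swap → [3,6,3,6,4,6,3,4]
j→2 (A[2]=3≤3), i→1 (A[1]=6≥3); i<j, swap → [3,3,6,6,4,6,3,4]
j→1, i→2; i≥j, return j=1. A = [3,3,6,6,4,6,3,4]

[3,3,6,6,4,6,3,4]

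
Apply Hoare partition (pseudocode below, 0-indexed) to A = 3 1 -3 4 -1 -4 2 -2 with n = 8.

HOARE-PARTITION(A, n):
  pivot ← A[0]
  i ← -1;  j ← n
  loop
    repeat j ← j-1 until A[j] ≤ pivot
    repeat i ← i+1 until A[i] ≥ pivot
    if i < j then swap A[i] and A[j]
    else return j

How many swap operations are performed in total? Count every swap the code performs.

pivot=3
j stops at 7 (-2), i stops at 0 (3); swap ⇒ -2 1 -3 4 -1 -4 2 3
j stops at 6 (2), i stops at 3 (4); swap ⇒ -2 1 -3 2 -1 -4 4 3
j stops at 5, i stops at 6; i≥j ⇒ return 5. A=-2 1 -3 2 -1 -4 4 3

2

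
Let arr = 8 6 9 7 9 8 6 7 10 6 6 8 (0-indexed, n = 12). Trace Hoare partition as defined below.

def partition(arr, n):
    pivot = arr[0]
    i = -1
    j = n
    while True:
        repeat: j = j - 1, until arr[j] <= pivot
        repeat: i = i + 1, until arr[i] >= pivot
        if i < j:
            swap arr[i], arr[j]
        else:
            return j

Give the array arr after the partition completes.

pivot = arr[0] = 8; i = -1, j = 12
j→11 (arr[11]=8≤8), i→0 (arr[0]=8≥8); i<j, swap → 8 6 9 7 9 8 6 7 10 6 6 8
j→10 (arr[10]=6≤8), i→2 (arr[2]=9≥8); i<j, swap → 8 6 6 7 9 8 6 7 10 6 9 8
j→9 (arr[9]=6≤8), i→4 (arr[4]=9≥8); i<j, swap → 8 6 6 7 6 8 6 7 10 9 9 8
j→7 (arr[7]=7≤8), i→5 (arr[5]=8≥8); i<j, swap → 8 6 6 7 6 7 6 8 10 9 9 8
j→6, i→7; i≥j, return j=6. arr = 8 6 6 7 6 7 6 8 10 9 9 8

8 6 6 7 6 7 6 8 10 9 9 8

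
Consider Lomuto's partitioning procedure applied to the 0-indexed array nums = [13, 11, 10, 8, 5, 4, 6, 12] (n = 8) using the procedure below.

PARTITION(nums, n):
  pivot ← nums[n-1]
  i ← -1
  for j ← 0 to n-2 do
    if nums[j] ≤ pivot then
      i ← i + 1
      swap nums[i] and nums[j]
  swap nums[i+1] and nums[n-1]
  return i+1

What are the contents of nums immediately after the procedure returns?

[11, 10, 8, 5, 4, 6, 12, 13]

pivot = nums[7] = 12; i = -1
j=0: nums[0]=13 > 12 → no swap
j=1: nums[1]=11 ≤ 12 → i=0, swap nums[0],nums[1] → [11, 13, 10, 8, 5, 4, 6, 12]
j=2: nums[2]=10 ≤ 12 → i=1, swap nums[1],nums[2] → [11, 10, 13, 8, 5, 4, 6, 12]
j=3: nums[3]=8 ≤ 12 → i=2, swap nums[2],nums[3] → [11, 10, 8, 13, 5, 4, 6, 12]
j=4: nums[4]=5 ≤ 12 → i=3, swap nums[3],nums[4] → [11, 10, 8, 5, 13, 4, 6, 12]
j=5: nums[5]=4 ≤ 12 → i=4, swap nums[4],nums[5] → [11, 10, 8, 5, 4, 13, 6, 12]
j=6: nums[6]=6 ≤ 12 → i=5, swap nums[5],nums[6] → [11, 10, 8, 5, 4, 6, 13, 12]
final swap nums[6],nums[7] → [11, 10, 8, 5, 4, 6, 12, 13]; return 6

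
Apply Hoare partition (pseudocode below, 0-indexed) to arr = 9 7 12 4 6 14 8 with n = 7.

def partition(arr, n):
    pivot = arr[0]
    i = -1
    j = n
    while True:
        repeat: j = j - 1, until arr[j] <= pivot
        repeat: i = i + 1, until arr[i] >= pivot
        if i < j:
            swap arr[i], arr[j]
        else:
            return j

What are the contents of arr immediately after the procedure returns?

8 7 6 4 12 14 9

pivot = arr[0] = 9; i = -1, j = 7
j→6 (arr[6]=8≤9), i→0 (arr[0]=9≥9); i<j, swap → 8 7 12 4 6 14 9
j→4 (arr[4]=6≤9), i→2 (arr[2]=12≥9); i<j, swap → 8 7 6 4 12 14 9
j→3, i→4; i≥j, return j=3. arr = 8 7 6 4 12 14 9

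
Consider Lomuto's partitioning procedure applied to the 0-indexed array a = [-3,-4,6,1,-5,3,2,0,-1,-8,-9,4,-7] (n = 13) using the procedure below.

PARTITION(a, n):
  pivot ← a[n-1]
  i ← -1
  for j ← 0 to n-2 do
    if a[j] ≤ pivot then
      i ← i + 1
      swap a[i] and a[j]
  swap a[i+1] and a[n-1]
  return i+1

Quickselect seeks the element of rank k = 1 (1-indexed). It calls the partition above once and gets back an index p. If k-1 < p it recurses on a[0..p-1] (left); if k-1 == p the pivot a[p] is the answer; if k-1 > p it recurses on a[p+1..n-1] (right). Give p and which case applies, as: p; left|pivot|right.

pivot = a[12] = -7; i = -1
j=0: a[0]=-3 > -7 → no swap
j=1: a[1]=-4 > -7 → no swap
j=2: a[2]=6 > -7 → no swap
j=3: a[3]=1 > -7 → no swap
j=4: a[4]=-5 > -7 → no swap
j=5: a[5]=3 > -7 → no swap
j=6: a[6]=2 > -7 → no swap
j=7: a[7]=0 > -7 → no swap
j=8: a[8]=-1 > -7 → no swap
j=9: a[9]=-8 ≤ -7 → i=0, swap a[0],a[9] → [-8,-4,6,1,-5,3,2,0,-1,-3,-9,4,-7]
j=10: a[10]=-9 ≤ -7 → i=1, swap a[1],a[10] → [-8,-9,6,1,-5,3,2,0,-1,-3,-4,4,-7]
j=11: a[11]=4 > -7 → no swap
final swap a[2],a[12] → [-8,-9,-7,1,-5,3,2,0,-1,-3,-4,4,6]; return 2
p = 2; k-1 = 0 < 2 ⇒ left

2; left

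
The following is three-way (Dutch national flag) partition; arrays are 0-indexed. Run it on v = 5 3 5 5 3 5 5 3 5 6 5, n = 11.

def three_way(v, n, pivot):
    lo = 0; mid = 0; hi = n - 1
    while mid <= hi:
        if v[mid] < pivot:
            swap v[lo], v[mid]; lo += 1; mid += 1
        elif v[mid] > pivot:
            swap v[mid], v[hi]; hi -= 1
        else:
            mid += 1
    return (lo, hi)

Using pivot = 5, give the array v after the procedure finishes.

3 3 3 5 5 5 5 5 5 5 6

pivot = 5; lo=0, mid=0, hi=10
v[mid]=5=5: mid=1
v[mid]=3<5: swap v[0],v[1]; lo=1,mid=2 → 3 5 5 5 3 5 5 3 5 6 5
v[mid]=5=5: mid=3
v[mid]=5=5: mid=4
v[mid]=3<5: swap v[1],v[4]; lo=2,mid=5 → 3 3 5 5 5 5 5 3 5 6 5
v[mid]=5=5: mid=6
v[mid]=5=5: mid=7
v[mid]=3<5: swap v[2],v[7]; lo=3,mid=8 → 3 3 3 5 5 5 5 5 5 6 5
v[mid]=5=5: mid=9
v[mid]=6>5: swap v[9],v[10]; hi=9 → 3 3 3 5 5 5 5 5 5 5 6
v[mid]=5=5: mid=10
end: lo=3, hi=9; v = 3 3 3 5 5 5 5 5 5 5 6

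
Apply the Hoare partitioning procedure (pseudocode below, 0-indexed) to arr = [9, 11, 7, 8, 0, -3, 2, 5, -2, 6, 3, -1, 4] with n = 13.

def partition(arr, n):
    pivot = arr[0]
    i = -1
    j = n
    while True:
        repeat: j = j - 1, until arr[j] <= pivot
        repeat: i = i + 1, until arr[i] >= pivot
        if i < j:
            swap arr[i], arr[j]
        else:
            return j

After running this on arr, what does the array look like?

pivot = arr[0] = 9; i = -1, j = 13
j→12 (arr[12]=4≤9), i→0 (arr[0]=9≥9); i<j, swap → [4, 11, 7, 8, 0, -3, 2, 5, -2, 6, 3, -1, 9]
j→11 (arr[11]=-1≤9), i→1 (arr[1]=11≥9); i<j, swap → [4, -1, 7, 8, 0, -3, 2, 5, -2, 6, 3, 11, 9]
j→10, i→11; i≥j, return j=10. arr = [4, -1, 7, 8, 0, -3, 2, 5, -2, 6, 3, 11, 9]

[4, -1, 7, 8, 0, -3, 2, 5, -2, 6, 3, 11, 9]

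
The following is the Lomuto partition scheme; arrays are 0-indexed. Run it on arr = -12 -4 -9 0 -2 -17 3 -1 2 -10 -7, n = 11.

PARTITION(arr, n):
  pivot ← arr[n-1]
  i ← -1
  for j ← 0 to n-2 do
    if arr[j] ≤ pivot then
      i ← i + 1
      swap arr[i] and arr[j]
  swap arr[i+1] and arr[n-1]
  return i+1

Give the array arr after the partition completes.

pivot=-7, i=-1
j=0: -12≤-7, i=0, swap(0,0) ⇒ -12 -4 -9 0 -2 -17 3 -1 2 -10 -7
j=1: -4>-7, skip
j=2: -9≤-7, i=1, swap(1,2) ⇒ -12 -9 -4 0 -2 -17 3 -1 2 -10 -7
j=3: 0>-7, skip
j=4: -2>-7, skip
j=5: -17≤-7, i=2, swap(2,5) ⇒ -12 -9 -17 0 -2 -4 3 -1 2 -10 -7
j=6: 3>-7, skip
j=7: -1>-7, skip
j=8: 2>-7, skip
j=9: -10≤-7, i=3, swap(3,9) ⇒ -12 -9 -17 -10 -2 -4 3 -1 2 0 -7
swap(4,10) ⇒ -12 -9 -17 -10 -7 -4 3 -1 2 0 -2; return 4

-12 -9 -17 -10 -7 -4 3 -1 2 0 -2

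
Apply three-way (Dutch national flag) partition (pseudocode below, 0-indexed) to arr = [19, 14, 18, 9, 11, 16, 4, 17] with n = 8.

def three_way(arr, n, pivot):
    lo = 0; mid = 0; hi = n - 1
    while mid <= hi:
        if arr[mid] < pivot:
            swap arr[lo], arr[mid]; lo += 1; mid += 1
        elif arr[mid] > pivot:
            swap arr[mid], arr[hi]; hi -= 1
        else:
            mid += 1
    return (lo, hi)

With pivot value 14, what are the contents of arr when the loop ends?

[4, 11, 9, 14, 16, 18, 17, 19]

lo=0 mid=0 hi=7
19>14: swap(0,7), hi=6 ⇒ [17, 14, 18, 9, 11, 16, 4, 19]
17>14: swap(0,6), hi=5 ⇒ [4, 14, 18, 9, 11, 16, 17, 19]
4<14: swap(0,0), lo=1 mid=1 ⇒ [4, 14, 18, 9, 11, 16, 17, 19]
14=14: mid=2
18>14: swap(2,5), hi=4 ⇒ [4, 14, 16, 9, 11, 18, 17, 19]
16>14: swap(2,4), hi=3 ⇒ [4, 14, 11, 9, 16, 18, 17, 19]
11<14: swap(1,2), lo=2 mid=3 ⇒ [4, 11, 14, 9, 16, 18, 17, 19]
9<14: swap(2,3), lo=3 mid=4 ⇒ [4, 11, 9, 14, 16, 18, 17, 19]
done. lo=3 hi=3; arr=[4, 11, 9, 14, 16, 18, 17, 19]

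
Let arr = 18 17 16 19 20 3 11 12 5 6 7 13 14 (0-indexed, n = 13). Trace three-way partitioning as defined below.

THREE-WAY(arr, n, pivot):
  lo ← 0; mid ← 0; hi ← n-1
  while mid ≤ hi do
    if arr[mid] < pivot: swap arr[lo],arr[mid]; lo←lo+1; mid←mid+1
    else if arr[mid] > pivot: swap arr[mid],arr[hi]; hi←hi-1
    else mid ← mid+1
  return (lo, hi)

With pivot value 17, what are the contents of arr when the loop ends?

14 16 13 7 3 11 12 5 6 17 20 19 18

lo=0 mid=0 hi=12
18>17: swap(0,12), hi=11 ⇒ 14 17 16 19 20 3 11 12 5 6 7 13 18
14<17: swap(0,0), lo=1 mid=1 ⇒ 14 17 16 19 20 3 11 12 5 6 7 13 18
17=17: mid=2
16<17: swap(1,2), lo=2 mid=3 ⇒ 14 16 17 19 20 3 11 12 5 6 7 13 18
19>17: swap(3,11), hi=10 ⇒ 14 16 17 13 20 3 11 12 5 6 7 19 18
13<17: swap(2,3), lo=3 mid=4 ⇒ 14 16 13 17 20 3 11 12 5 6 7 19 18
20>17: swap(4,10), hi=9 ⇒ 14 16 13 17 7 3 11 12 5 6 20 19 18
7<17: swap(3,4), lo=4 mid=5 ⇒ 14 16 13 7 17 3 11 12 5 6 20 19 18
3<17: swap(4,5), lo=5 mid=6 ⇒ 14 16 13 7 3 17 11 12 5 6 20 19 18
11<17: swap(5,6), lo=6 mid=7 ⇒ 14 16 13 7 3 11 17 12 5 6 20 19 18
12<17: swap(6,7), lo=7 mid=8 ⇒ 14 16 13 7 3 11 12 17 5 6 20 19 18
5<17: swap(7,8), lo=8 mid=9 ⇒ 14 16 13 7 3 11 12 5 17 6 20 19 18
6<17: swap(8,9), lo=9 mid=10 ⇒ 14 16 13 7 3 11 12 5 6 17 20 19 18
done. lo=9 hi=9; arr=14 16 13 7 3 11 12 5 6 17 20 19 18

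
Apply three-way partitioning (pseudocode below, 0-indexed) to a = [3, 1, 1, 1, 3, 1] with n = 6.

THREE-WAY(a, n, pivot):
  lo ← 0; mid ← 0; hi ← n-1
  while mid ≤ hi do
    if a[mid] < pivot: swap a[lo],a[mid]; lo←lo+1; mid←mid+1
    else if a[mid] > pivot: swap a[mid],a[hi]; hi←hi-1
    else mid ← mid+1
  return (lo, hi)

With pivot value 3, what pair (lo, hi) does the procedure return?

pivot = 3; lo=0, mid=0, hi=5
a[mid]=3=3: mid=1
a[mid]=1<3: swap a[0],a[1]; lo=1,mid=2 → [1, 3, 1, 1, 3, 1]
a[mid]=1<3: swap a[1],a[2]; lo=2,mid=3 → [1, 1, 3, 1, 3, 1]
a[mid]=1<3: swap a[2],a[3]; lo=3,mid=4 → [1, 1, 1, 3, 3, 1]
a[mid]=3=3: mid=5
a[mid]=1<3: swap a[3],a[5]; lo=4,mid=6 → [1, 1, 1, 1, 3, 3]
end: lo=4, hi=5; a = [1, 1, 1, 1, 3, 3]

(4, 5)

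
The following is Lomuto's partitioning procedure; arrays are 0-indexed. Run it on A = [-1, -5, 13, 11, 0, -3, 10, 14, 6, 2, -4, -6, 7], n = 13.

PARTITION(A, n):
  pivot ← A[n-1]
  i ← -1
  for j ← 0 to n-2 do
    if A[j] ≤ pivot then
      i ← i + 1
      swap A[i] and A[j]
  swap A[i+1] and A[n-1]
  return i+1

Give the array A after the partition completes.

pivot = A[12] = 7; i = -1
j=0: A[0]=-1 ≤ 7 → i=0, swap A[0],A[0] (no change) → [-1, -5, 13, 11, 0, -3, 10, 14, 6, 2, -4, -6, 7]
j=1: A[1]=-5 ≤ 7 → i=1, swap A[1],A[1] (no change) → [-1, -5, 13, 11, 0, -3, 10, 14, 6, 2, -4, -6, 7]
j=2: A[2]=13 > 7 → no swap
j=3: A[3]=11 > 7 → no swap
j=4: A[4]=0 ≤ 7 → i=2, swap A[2],A[4] → [-1, -5, 0, 11, 13, -3, 10, 14, 6, 2, -4, -6, 7]
j=5: A[5]=-3 ≤ 7 → i=3, swap A[3],A[5] → [-1, -5, 0, -3, 13, 11, 10, 14, 6, 2, -4, -6, 7]
j=6: A[6]=10 > 7 → no swap
j=7: A[7]=14 > 7 → no swap
j=8: A[8]=6 ≤ 7 → i=4, swap A[4],A[8] → [-1, -5, 0, -3, 6, 11, 10, 14, 13, 2, -4, -6, 7]
j=9: A[9]=2 ≤ 7 → i=5, swap A[5],A[9] → [-1, -5, 0, -3, 6, 2, 10, 14, 13, 11, -4, -6, 7]
j=10: A[10]=-4 ≤ 7 → i=6, swap A[6],A[10] → [-1, -5, 0, -3, 6, 2, -4, 14, 13, 11, 10, -6, 7]
j=11: A[11]=-6 ≤ 7 → i=7, swap A[7],A[11] → [-1, -5, 0, -3, 6, 2, -4, -6, 13, 11, 10, 14, 7]
final swap A[8],A[12] → [-1, -5, 0, -3, 6, 2, -4, -6, 7, 11, 10, 14, 13]; return 8

[-1, -5, 0, -3, 6, 2, -4, -6, 7, 11, 10, 14, 13]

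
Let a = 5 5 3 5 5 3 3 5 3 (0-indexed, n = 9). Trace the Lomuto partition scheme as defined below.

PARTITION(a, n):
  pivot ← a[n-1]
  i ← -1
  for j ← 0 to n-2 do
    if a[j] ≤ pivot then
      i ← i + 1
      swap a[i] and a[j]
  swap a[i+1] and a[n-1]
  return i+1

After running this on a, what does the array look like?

pivot=3, i=-1
j=0: 5>3, skip
j=1: 5>3, skip
j=2: 3≤3, i=0, swap(0,2) ⇒ 3 5 5 5 5 3 3 5 3
j=3: 5>3, skip
j=4: 5>3, skip
j=5: 3≤3, i=1, swap(1,5) ⇒ 3 3 5 5 5 5 3 5 3
j=6: 3≤3, i=2, swap(2,6) ⇒ 3 3 3 5 5 5 5 5 3
j=7: 5>3, skip
swap(3,8) ⇒ 3 3 3 3 5 5 5 5 5; return 3

3 3 3 3 5 5 5 5 5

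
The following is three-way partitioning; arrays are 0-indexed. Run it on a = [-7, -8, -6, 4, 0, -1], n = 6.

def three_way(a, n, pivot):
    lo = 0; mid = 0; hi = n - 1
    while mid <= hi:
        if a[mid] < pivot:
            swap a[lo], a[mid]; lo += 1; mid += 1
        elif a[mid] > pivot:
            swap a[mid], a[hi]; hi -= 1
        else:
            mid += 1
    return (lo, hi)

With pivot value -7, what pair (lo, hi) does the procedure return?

pivot = -7; lo=0, mid=0, hi=5
a[mid]=-7=-7: mid=1
a[mid]=-8<-7: swap a[0],a[1]; lo=1,mid=2 → [-8, -7, -6, 4, 0, -1]
a[mid]=-6>-7: swap a[2],a[5]; hi=4 → [-8, -7, -1, 4, 0, -6]
a[mid]=-1>-7: swap a[2],a[4]; hi=3 → [-8, -7, 0, 4, -1, -6]
a[mid]=0>-7: swap a[2],a[3]; hi=2 → [-8, -7, 4, 0, -1, -6]
a[mid]=4>-7: swap a[2],a[2]; hi=1 → [-8, -7, 4, 0, -1, -6]
end: lo=1, hi=1; a = [-8, -7, 4, 0, -1, -6]

(1, 1)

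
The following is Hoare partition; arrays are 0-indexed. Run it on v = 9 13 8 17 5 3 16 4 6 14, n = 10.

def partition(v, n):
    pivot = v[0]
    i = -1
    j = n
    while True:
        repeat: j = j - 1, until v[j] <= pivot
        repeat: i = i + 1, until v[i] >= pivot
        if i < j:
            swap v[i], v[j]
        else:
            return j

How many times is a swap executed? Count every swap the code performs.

3

pivot=9
j stops at 8 (6), i stops at 0 (9); swap ⇒ 6 13 8 17 5 3 16 4 9 14
j stops at 7 (4), i stops at 1 (13); swap ⇒ 6 4 8 17 5 3 16 13 9 14
j stops at 5 (3), i stops at 3 (17); swap ⇒ 6 4 8 3 5 17 16 13 9 14
j stops at 4, i stops at 5; i≥j ⇒ return 4. v=6 4 8 3 5 17 16 13 9 14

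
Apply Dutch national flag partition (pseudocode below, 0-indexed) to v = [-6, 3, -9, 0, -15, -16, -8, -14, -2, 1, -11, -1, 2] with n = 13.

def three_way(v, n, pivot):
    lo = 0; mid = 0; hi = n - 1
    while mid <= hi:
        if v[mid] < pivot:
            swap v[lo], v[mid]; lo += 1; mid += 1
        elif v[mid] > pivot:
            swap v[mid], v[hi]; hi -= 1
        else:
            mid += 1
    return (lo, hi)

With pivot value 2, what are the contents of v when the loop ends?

[-6, -9, 0, -15, -16, -8, -14, -2, 1, -11, -1, 2, 3]

pivot = 2; lo=0, mid=0, hi=12
v[mid]=-6<2: swap v[0],v[0]; lo=1,mid=1 → [-6, 3, -9, 0, -15, -16, -8, -14, -2, 1, -11, -1, 2]
v[mid]=3>2: swap v[1],v[12]; hi=11 → [-6, 2, -9, 0, -15, -16, -8, -14, -2, 1, -11, -1, 3]
v[mid]=2=2: mid=2
v[mid]=-9<2: swap v[1],v[2]; lo=2,mid=3 → [-6, -9, 2, 0, -15, -16, -8, -14, -2, 1, -11, -1, 3]
v[mid]=0<2: swap v[2],v[3]; lo=3,mid=4 → [-6, -9, 0, 2, -15, -16, -8, -14, -2, 1, -11, -1, 3]
v[mid]=-15<2: swap v[3],v[4]; lo=4,mid=5 → [-6, -9, 0, -15, 2, -16, -8, -14, -2, 1, -11, -1, 3]
v[mid]=-16<2: swap v[4],v[5]; lo=5,mid=6 → [-6, -9, 0, -15, -16, 2, -8, -14, -2, 1, -11, -1, 3]
v[mid]=-8<2: swap v[5],v[6]; lo=6,mid=7 → [-6, -9, 0, -15, -16, -8, 2, -14, -2, 1, -11, -1, 3]
v[mid]=-14<2: swap v[6],v[7]; lo=7,mid=8 → [-6, -9, 0, -15, -16, -8, -14, 2, -2, 1, -11, -1, 3]
v[mid]=-2<2: swap v[7],v[8]; lo=8,mid=9 → [-6, -9, 0, -15, -16, -8, -14, -2, 2, 1, -11, -1, 3]
v[mid]=1<2: swap v[8],v[9]; lo=9,mid=10 → [-6, -9, 0, -15, -16, -8, -14, -2, 1, 2, -11, -1, 3]
v[mid]=-11<2: swap v[9],v[10]; lo=10,mid=11 → [-6, -9, 0, -15, -16, -8, -14, -2, 1, -11, 2, -1, 3]
v[mid]=-1<2: swap v[10],v[11]; lo=11,mid=12 → [-6, -9, 0, -15, -16, -8, -14, -2, 1, -11, -1, 2, 3]
end: lo=11, hi=11; v = [-6, -9, 0, -15, -16, -8, -14, -2, 1, -11, -1, 2, 3]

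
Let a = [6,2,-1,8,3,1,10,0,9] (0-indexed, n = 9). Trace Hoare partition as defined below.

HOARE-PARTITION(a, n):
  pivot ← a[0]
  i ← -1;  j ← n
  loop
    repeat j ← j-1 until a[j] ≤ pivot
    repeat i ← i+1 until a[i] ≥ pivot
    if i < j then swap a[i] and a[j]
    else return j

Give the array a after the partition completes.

pivot=6
j stops at 7 (0), i stops at 0 (6); swap ⇒ [0,2,-1,8,3,1,10,6,9]
j stops at 5 (1), i stops at 3 (8); swap ⇒ [0,2,-1,1,3,8,10,6,9]
j stops at 4, i stops at 5; i≥j ⇒ return 4. a=[0,2,-1,1,3,8,10,6,9]

[0,2,-1,1,3,8,10,6,9]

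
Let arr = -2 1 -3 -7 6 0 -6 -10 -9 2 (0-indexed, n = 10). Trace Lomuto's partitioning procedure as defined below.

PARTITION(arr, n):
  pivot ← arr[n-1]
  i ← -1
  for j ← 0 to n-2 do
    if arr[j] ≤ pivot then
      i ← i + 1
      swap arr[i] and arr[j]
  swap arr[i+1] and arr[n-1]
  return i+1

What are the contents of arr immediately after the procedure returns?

pivot = arr[9] = 2; i = -1
j=0: arr[0]=-2 ≤ 2 → i=0, swap arr[0],arr[0] (no change) → -2 1 -3 -7 6 0 -6 -10 -9 2
j=1: arr[1]=1 ≤ 2 → i=1, swap arr[1],arr[1] (no change) → -2 1 -3 -7 6 0 -6 -10 -9 2
j=2: arr[2]=-3 ≤ 2 → i=2, swap arr[2],arr[2] (no change) → -2 1 -3 -7 6 0 -6 -10 -9 2
j=3: arr[3]=-7 ≤ 2 → i=3, swap arr[3],arr[3] (no change) → -2 1 -3 -7 6 0 -6 -10 -9 2
j=4: arr[4]=6 > 2 → no swap
j=5: arr[5]=0 ≤ 2 → i=4, swap arr[4],arr[5] → -2 1 -3 -7 0 6 -6 -10 -9 2
j=6: arr[6]=-6 ≤ 2 → i=5, swap arr[5],arr[6] → -2 1 -3 -7 0 -6 6 -10 -9 2
j=7: arr[7]=-10 ≤ 2 → i=6, swap arr[6],arr[7] → -2 1 -3 -7 0 -6 -10 6 -9 2
j=8: arr[8]=-9 ≤ 2 → i=7, swap arr[7],arr[8] → -2 1 -3 -7 0 -6 -10 -9 6 2
final swap arr[8],arr[9] → -2 1 -3 -7 0 -6 -10 -9 2 6; return 8

-2 1 -3 -7 0 -6 -10 -9 2 6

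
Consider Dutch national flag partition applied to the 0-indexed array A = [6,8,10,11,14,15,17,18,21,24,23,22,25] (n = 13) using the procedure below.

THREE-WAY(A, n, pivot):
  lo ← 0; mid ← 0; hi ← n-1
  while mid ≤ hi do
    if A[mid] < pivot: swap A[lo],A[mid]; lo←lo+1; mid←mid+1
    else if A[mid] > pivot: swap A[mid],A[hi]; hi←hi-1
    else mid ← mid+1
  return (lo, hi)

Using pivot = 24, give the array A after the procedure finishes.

pivot = 24; lo=0, mid=0, hi=12
A[mid]=6<24: swap A[0],A[0]; lo=1,mid=1 → [6,8,10,11,14,15,17,18,21,24,23,22,25]
A[mid]=8<24: swap A[1],A[1]; lo=2,mid=2 → [6,8,10,11,14,15,17,18,21,24,23,22,25]
A[mid]=10<24: swap A[2],A[2]; lo=3,mid=3 → [6,8,10,11,14,15,17,18,21,24,23,22,25]
A[mid]=11<24: swap A[3],A[3]; lo=4,mid=4 → [6,8,10,11,14,15,17,18,21,24,23,22,25]
A[mid]=14<24: swap A[4],A[4]; lo=5,mid=5 → [6,8,10,11,14,15,17,18,21,24,23,22,25]
A[mid]=15<24: swap A[5],A[5]; lo=6,mid=6 → [6,8,10,11,14,15,17,18,21,24,23,22,25]
A[mid]=17<24: swap A[6],A[6]; lo=7,mid=7 → [6,8,10,11,14,15,17,18,21,24,23,22,25]
A[mid]=18<24: swap A[7],A[7]; lo=8,mid=8 → [6,8,10,11,14,15,17,18,21,24,23,22,25]
A[mid]=21<24: swap A[8],A[8]; lo=9,mid=9 → [6,8,10,11,14,15,17,18,21,24,23,22,25]
A[mid]=24=24: mid=10
A[mid]=23<24: swap A[9],A[10]; lo=10,mid=11 → [6,8,10,11,14,15,17,18,21,23,24,22,25]
A[mid]=22<24: swap A[10],A[11]; lo=11,mid=12 → [6,8,10,11,14,15,17,18,21,23,22,24,25]
A[mid]=25>24: swap A[12],A[12]; hi=11 → [6,8,10,11,14,15,17,18,21,23,22,24,25]
end: lo=11, hi=11; A = [6,8,10,11,14,15,17,18,21,23,22,24,25]

[6,8,10,11,14,15,17,18,21,23,22,24,25]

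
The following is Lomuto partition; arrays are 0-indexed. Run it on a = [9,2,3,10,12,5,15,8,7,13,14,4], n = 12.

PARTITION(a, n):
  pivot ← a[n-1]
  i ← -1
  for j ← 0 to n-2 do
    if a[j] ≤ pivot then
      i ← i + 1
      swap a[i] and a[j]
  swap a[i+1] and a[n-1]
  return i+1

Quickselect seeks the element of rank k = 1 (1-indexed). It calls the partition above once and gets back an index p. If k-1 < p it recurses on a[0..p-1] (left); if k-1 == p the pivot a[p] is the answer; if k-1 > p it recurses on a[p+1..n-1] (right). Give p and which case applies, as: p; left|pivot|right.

2; left

pivot = a[11] = 4; i = -1
j=0: a[0]=9 > 4 → no swap
j=1: a[1]=2 ≤ 4 → i=0, swap a[0],a[1] → [2,9,3,10,12,5,15,8,7,13,14,4]
j=2: a[2]=3 ≤ 4 → i=1, swap a[1],a[2] → [2,3,9,10,12,5,15,8,7,13,14,4]
j=3: a[3]=10 > 4 → no swap
j=4: a[4]=12 > 4 → no swap
j=5: a[5]=5 > 4 → no swap
j=6: a[6]=15 > 4 → no swap
j=7: a[7]=8 > 4 → no swap
j=8: a[8]=7 > 4 → no swap
j=9: a[9]=13 > 4 → no swap
j=10: a[10]=14 > 4 → no swap
final swap a[2],a[11] → [2,3,4,10,12,5,15,8,7,13,14,9]; return 2
p = 2; k-1 = 0 < 2 ⇒ left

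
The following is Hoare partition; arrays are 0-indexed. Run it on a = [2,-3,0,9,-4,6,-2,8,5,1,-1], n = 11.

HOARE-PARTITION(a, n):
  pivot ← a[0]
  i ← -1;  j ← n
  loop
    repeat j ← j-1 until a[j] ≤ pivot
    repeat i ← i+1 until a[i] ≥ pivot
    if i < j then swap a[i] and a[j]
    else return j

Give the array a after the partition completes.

[-1,-3,0,1,-4,-2,6,8,5,9,2]

pivot = a[0] = 2; i = -1, j = 11
j→10 (a[10]=-1≤2), i→0 (a[0]=2≥2); i<j, swap → [-1,-3,0,9,-4,6,-2,8,5,1,2]
j→9 (a[9]=1≤2), i→3 (a[3]=9≥2); i<j, swap → [-1,-3,0,1,-4,6,-2,8,5,9,2]
j→6 (a[6]=-2≤2), i→5 (a[5]=6≥2); i<j, swap → [-1,-3,0,1,-4,-2,6,8,5,9,2]
j→5, i→6; i≥j, return j=5. a = [-1,-3,0,1,-4,-2,6,8,5,9,2]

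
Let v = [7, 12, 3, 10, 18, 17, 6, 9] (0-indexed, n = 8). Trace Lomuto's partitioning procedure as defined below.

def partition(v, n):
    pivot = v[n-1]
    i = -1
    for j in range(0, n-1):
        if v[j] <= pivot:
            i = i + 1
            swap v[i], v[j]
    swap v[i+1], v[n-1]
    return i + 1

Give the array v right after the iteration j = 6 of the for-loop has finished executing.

pivot=9, i=-1
j=0: 7≤9, i=0, swap(0,0) ⇒ [7, 12, 3, 10, 18, 17, 6, 9]
j=1: 12>9, skip
j=2: 3≤9, i=1, swap(1,2) ⇒ [7, 3, 12, 10, 18, 17, 6, 9]
j=3: 10>9, skip
j=4: 18>9, skip
j=5: 17>9, skip
j=6: 6≤9, i=2, swap(2,6) ⇒ [7, 3, 6, 10, 18, 17, 12, 9]
(after j=6) v = [7, 3, 6, 10, 18, 17, 12, 9]

[7, 3, 6, 10, 18, 17, 12, 9]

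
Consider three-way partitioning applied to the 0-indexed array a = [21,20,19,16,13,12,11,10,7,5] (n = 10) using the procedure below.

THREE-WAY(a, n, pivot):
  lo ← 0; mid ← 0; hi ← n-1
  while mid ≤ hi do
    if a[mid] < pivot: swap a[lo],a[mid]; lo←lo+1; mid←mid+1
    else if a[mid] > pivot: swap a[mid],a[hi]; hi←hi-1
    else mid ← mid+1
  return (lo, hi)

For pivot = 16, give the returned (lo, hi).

pivot = 16; lo=0, mid=0, hi=9
a[mid]=21>16: swap a[0],a[9]; hi=8 → [5,20,19,16,13,12,11,10,7,21]
a[mid]=5<16: swap a[0],a[0]; lo=1,mid=1 → [5,20,19,16,13,12,11,10,7,21]
a[mid]=20>16: swap a[1],a[8]; hi=7 → [5,7,19,16,13,12,11,10,20,21]
a[mid]=7<16: swap a[1],a[1]; lo=2,mid=2 → [5,7,19,16,13,12,11,10,20,21]
a[mid]=19>16: swap a[2],a[7]; hi=6 → [5,7,10,16,13,12,11,19,20,21]
a[mid]=10<16: swap a[2],a[2]; lo=3,mid=3 → [5,7,10,16,13,12,11,19,20,21]
a[mid]=16=16: mid=4
a[mid]=13<16: swap a[3],a[4]; lo=4,mid=5 → [5,7,10,13,16,12,11,19,20,21]
a[mid]=12<16: swap a[4],a[5]; lo=5,mid=6 → [5,7,10,13,12,16,11,19,20,21]
a[mid]=11<16: swap a[5],a[6]; lo=6,mid=7 → [5,7,10,13,12,11,16,19,20,21]
end: lo=6, hi=6; a = [5,7,10,13,12,11,16,19,20,21]

(6, 6)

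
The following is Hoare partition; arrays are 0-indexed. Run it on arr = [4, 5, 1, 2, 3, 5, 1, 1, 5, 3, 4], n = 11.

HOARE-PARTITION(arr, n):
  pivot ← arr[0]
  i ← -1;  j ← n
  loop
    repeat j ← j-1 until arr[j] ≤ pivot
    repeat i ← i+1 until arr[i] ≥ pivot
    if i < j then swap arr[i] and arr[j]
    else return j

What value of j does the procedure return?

6

pivot=4
j stops at 10 (4), i stops at 0 (4); swap ⇒ [4, 5, 1, 2, 3, 5, 1, 1, 5, 3, 4]
j stops at 9 (3), i stops at 1 (5); swap ⇒ [4, 3, 1, 2, 3, 5, 1, 1, 5, 5, 4]
j stops at 7 (1), i stops at 5 (5); swap ⇒ [4, 3, 1, 2, 3, 1, 1, 5, 5, 5, 4]
j stops at 6, i stops at 7; i≥j ⇒ return 6. arr=[4, 3, 1, 2, 3, 1, 1, 5, 5, 5, 4]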